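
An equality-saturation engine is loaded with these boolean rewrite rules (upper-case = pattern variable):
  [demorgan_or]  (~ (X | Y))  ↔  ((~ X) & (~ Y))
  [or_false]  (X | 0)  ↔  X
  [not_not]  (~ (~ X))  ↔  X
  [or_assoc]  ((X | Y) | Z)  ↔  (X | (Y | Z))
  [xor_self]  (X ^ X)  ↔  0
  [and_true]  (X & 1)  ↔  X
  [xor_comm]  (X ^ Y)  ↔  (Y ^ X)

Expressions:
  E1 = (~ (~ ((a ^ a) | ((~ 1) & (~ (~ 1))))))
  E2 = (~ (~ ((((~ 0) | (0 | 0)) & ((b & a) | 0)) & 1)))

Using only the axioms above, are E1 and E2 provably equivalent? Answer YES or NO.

NO

All listed rules preserve value, hence provable equivalence implies equal values everywhere; look for a separating assignment.
a=1, b=1 gives E1 ↦ 0, E2 ↦ 1; values differ ⇒ not provably equivalent.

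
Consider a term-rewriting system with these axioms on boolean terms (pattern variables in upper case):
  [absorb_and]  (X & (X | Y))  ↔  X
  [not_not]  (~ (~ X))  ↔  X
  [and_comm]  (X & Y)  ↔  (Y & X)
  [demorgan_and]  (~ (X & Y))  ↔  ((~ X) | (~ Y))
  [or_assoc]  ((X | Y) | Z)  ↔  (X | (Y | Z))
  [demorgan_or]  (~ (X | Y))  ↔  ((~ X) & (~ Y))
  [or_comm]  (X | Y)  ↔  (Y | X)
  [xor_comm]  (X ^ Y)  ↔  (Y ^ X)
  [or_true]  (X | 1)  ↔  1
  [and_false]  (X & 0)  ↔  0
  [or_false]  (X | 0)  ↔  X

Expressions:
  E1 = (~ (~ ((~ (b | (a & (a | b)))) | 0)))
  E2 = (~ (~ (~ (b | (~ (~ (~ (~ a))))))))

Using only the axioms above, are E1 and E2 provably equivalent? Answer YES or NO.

YES

(1) (a & (a | b))  =[absorb_and →]=  a    ⊢ (~ (~ ((~ (b | a)) | 0)))
(2) (~ (~ ((~ (b | a)) | 0)))  =[not_not →]=  ((~ (b | a)) | 0)
(3) ((~ (b | a)) | 0)  =[or_false →]=  (~ (b | a))
(4) a  =[not_not ←]=  (~ (~ a))    ⊢ (~ (b | (~ (~ a))))
(5) (~ (b | (~ (~ a))))  =[not_not ←]=  (~ (~ (~ (b | (~ (~ a))))))
(6) a  =[not_not ←]=  (~ (~ a))    ⊢ E2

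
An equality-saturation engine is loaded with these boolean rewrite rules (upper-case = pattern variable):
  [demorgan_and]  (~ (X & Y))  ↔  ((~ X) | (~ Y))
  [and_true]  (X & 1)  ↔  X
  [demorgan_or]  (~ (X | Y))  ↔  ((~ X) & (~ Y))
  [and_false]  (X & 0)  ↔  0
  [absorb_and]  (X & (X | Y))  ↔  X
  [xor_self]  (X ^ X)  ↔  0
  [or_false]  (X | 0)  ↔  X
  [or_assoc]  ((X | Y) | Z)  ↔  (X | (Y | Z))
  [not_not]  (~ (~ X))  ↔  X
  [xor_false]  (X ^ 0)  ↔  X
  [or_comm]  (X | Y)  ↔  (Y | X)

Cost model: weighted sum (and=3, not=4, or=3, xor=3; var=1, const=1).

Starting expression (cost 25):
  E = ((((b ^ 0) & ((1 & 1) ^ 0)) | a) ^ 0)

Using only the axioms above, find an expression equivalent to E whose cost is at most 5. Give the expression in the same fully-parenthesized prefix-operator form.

(b | a)   [cost 5]

1. [and_true →] (1 & 1)  →  1;  E = ((((b ^ 0) & (1 ^ 0)) | a) ^ 0)
2. [xor_false →] ((((b ^ 0) & (1 ^ 0)) | a) ^ 0)  →  (((b ^ 0) & (1 ^ 0)) | a)
3. [xor_false →] (1 ^ 0)  →  1;  E = (((b ^ 0) & 1) | a)
4. [xor_false →] (b ^ 0)  →  b;  E = ((b & 1) | a)
5. [and_true →] (b & 1)  →  b;  cost 5 ≤ 5, done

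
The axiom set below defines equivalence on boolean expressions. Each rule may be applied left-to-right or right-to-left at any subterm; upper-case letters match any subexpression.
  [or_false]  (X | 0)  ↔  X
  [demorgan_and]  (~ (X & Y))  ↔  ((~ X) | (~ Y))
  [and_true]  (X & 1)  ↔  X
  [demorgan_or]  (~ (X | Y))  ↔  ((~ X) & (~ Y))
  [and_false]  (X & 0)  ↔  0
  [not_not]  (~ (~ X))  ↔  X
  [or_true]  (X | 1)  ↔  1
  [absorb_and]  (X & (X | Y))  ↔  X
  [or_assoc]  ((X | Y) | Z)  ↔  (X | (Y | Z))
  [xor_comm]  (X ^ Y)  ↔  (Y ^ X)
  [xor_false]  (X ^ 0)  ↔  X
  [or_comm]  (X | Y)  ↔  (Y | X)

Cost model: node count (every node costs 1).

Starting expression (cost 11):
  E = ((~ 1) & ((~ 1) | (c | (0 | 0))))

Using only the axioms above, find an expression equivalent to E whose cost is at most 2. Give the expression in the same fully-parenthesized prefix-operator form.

(~ 1)   [cost 2]

step 1: or_false (→) rewrites (0 | 0) into 0, now ((~ 1) & ((~ 1) | (c | 0)))
step 2: or_false (→) rewrites (c | 0) into c, now ((~ 1) & ((~ 1) | c))
step 3: absorb_and (→) rewrites ((~ 1) & ((~ 1) | c)) into (~ 1), reaching cost 2 (bound 2)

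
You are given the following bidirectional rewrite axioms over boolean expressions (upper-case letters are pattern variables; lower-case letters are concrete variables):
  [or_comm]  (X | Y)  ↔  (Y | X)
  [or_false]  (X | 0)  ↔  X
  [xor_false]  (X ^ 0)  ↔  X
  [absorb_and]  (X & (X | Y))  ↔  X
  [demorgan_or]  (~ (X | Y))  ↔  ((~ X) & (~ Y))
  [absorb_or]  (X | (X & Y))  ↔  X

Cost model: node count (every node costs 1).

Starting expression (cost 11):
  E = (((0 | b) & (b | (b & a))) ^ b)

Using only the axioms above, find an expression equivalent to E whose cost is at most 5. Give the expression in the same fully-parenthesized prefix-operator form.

((b & b) ^ b)   [cost 5]

step 1: absorb_or (→) rewrites (b | (b & a)) into b, now (((0 | b) & b) ^ b)
step 2: or_comm (→) rewrites (0 | b) into (b | 0), now (((b | 0) & b) ^ b)
step 3: or_false (→) rewrites (b | 0) into b, reaching cost 5 (bound 5)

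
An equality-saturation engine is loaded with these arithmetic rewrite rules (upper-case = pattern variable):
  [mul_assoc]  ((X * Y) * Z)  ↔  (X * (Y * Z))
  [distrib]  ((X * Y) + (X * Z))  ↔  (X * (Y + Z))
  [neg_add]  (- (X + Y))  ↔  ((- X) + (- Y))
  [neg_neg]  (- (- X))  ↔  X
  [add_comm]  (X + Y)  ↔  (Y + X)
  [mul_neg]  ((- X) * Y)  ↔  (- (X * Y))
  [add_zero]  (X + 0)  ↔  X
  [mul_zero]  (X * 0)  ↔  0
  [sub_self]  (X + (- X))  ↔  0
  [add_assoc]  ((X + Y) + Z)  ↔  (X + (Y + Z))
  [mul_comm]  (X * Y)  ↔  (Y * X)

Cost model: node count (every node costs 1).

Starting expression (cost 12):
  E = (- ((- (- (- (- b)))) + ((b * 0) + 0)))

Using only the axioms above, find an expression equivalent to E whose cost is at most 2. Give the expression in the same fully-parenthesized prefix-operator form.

(- b)   [cost 2]

step 1: neg_neg (→) rewrites (- (- (- b))) into (- b), now (- ((- (- b)) + ((b * 0) + 0)))
step 2: add_zero (→) rewrites ((b * 0) + 0) into (b * 0), now (- ((- (- b)) + (b * 0)))
step 3: mul_zero (→) rewrites (b * 0) into 0, now (- ((- (- b)) + 0))
step 4: add_zero (→) rewrites ((- (- b)) + 0) into (- (- b)), now (- (- (- b)))
step 5: neg_neg (→) rewrites (- (- b)) into b, reaching cost 2 (bound 2)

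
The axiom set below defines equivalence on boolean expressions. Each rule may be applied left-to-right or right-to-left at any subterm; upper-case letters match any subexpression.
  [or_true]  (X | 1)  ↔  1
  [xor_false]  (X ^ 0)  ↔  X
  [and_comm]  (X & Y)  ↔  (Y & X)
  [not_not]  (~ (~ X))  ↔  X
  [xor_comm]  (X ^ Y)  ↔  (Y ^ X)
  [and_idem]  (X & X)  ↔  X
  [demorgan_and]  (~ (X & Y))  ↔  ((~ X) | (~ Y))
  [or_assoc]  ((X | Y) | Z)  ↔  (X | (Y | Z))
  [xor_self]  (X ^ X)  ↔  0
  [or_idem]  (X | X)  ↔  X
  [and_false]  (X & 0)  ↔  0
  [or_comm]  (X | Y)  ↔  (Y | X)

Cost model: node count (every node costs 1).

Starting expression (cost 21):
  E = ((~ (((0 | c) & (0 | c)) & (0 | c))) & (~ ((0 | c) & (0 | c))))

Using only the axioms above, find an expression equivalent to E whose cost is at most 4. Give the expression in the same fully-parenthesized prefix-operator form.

(~ (0 | c))   [cost 4]

(1) ((0 | c) & (0 | c))  =[and_idem →]=  (0 | c)    ⊢ ((~ ((0 | c) & (0 | c))) & (~ ((0 | c) & (0 | c))))
(2) ((~ ((0 | c) & (0 | c))) & (~ ((0 | c) & (0 | c))))  =[and_idem →]=  (~ ((0 | c) & (0 | c)))
(3) ((0 | c) & (0 | c))  =[and_idem →]=  (0 | c)    ⊢ cost 4, within 4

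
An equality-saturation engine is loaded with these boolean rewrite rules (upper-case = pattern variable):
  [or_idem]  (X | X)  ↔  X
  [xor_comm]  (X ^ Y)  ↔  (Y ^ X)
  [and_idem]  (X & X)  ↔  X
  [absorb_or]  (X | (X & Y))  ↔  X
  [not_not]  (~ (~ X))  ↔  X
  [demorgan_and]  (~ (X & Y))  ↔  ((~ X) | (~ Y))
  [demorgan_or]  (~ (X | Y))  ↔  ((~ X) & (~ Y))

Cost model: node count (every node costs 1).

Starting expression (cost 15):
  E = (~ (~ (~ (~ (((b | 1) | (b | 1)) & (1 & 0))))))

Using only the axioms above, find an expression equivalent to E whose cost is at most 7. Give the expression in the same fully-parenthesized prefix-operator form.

1. [or_idem →] ((b | 1) | (b | 1))  →  (b | 1);  E = (~ (~ (~ (~ ((b | 1) & (1 & 0))))))
2. [not_not →] (~ (~ (~ (~ ((b | 1) & (1 & 0))))))  →  (~ (~ ((b | 1) & (1 & 0))))
3. [not_not →] (~ (~ ((b | 1) & (1 & 0))))  →  ((b | 1) & (1 & 0));  cost 7 ≤ 7, done

((b | 1) & (1 & 0))   [cost 7]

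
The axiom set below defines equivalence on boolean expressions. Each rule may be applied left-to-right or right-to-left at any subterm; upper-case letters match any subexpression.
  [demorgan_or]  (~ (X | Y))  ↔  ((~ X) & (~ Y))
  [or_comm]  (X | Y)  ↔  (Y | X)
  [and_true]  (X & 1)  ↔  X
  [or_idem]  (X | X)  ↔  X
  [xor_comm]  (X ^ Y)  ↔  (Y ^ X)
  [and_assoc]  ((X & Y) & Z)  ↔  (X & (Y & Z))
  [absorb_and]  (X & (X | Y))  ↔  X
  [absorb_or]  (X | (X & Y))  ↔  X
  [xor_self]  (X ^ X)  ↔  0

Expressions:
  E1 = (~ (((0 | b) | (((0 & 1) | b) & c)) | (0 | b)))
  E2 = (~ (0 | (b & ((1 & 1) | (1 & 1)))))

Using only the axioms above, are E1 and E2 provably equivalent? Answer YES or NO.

YES

(1) (0 & 1)  =[and_true →]=  0    ⊢ (~ (((0 | b) | ((0 | b) & c)) | (0 | b)))
(2) ((0 | b) | ((0 | b) & c))  =[absorb_or →]=  (0 | b)    ⊢ (~ ((0 | b) | (0 | b)))
(3) ((0 | b) | (0 | b))  =[or_idem →]=  (0 | b)    ⊢ (~ (0 | b))
(4) b  =[and_true ←]=  (b & 1)    ⊢ (~ (0 | (b & 1)))
(5) 1  =[and_true ←]=  (1 & 1)    ⊢ (~ (0 | (b & (1 & 1))))
(6) (1 & 1)  =[or_idem ←]=  ((1 & 1) | (1 & 1))    ⊢ E2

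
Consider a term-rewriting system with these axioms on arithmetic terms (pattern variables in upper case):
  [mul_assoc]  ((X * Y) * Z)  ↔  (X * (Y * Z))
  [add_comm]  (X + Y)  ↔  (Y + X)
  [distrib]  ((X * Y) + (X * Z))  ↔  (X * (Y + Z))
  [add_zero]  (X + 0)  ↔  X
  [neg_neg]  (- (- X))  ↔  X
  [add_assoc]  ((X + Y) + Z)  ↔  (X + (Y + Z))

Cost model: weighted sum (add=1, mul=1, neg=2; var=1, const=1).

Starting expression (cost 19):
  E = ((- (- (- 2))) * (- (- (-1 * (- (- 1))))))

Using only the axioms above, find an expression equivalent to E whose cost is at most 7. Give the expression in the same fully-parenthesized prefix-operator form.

((- 2) * (-1 * 1))   [cost 7]

step 1: neg_neg (→) rewrites (- (- (-1 * (- (- 1))))) into (-1 * (- (- 1))), now ((- (- (- 2))) * (-1 * (- (- 1))))
step 2: neg_neg (→) rewrites (- (- 2)) into 2, now ((- 2) * (-1 * (- (- 1))))
step 3: neg_neg (→) rewrites (- (- 1)) into 1, reaching cost 7 (bound 7)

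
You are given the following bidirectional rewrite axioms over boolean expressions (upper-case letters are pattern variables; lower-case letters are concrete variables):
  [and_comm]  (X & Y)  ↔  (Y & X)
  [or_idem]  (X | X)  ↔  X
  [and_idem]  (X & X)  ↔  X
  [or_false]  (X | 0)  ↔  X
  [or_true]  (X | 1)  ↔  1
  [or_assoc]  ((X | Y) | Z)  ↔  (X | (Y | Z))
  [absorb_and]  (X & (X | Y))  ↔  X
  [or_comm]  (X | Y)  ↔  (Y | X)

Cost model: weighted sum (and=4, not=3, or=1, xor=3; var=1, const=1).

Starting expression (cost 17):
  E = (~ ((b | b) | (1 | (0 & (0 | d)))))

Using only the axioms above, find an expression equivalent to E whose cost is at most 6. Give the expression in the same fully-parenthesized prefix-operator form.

(~ (b | 1))   [cost 6]

1. [absorb_and →] (0 & (0 | d))  →  0;  E = (~ ((b | b) | (1 | 0)))
2. [or_idem →] (b | b)  →  b;  E = (~ (b | (1 | 0)))
3. [or_false →] (1 | 0)  →  1;  cost 6 ≤ 6, done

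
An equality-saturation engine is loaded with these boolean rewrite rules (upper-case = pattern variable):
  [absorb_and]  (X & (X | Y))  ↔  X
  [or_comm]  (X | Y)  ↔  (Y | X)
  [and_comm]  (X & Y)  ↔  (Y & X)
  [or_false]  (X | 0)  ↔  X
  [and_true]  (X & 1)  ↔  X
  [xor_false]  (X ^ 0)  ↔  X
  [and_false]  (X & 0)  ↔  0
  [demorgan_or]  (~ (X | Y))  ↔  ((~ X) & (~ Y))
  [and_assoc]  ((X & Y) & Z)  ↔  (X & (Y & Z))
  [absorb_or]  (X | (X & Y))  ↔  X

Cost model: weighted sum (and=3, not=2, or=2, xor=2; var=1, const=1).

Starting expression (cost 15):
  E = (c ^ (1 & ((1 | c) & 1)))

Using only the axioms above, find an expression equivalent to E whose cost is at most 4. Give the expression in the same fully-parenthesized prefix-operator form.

(1) ((1 | c) & 1)  =[and_comm →]=  (1 & (1 | c))    ⊢ (c ^ (1 & (1 & (1 | c))))
(2) (1 & (1 | c))  =[absorb_and →]=  1    ⊢ (c ^ (1 & 1))
(3) (1 & 1)  =[and_true →]=  1    ⊢ cost 4, within 4

(c ^ 1)   [cost 4]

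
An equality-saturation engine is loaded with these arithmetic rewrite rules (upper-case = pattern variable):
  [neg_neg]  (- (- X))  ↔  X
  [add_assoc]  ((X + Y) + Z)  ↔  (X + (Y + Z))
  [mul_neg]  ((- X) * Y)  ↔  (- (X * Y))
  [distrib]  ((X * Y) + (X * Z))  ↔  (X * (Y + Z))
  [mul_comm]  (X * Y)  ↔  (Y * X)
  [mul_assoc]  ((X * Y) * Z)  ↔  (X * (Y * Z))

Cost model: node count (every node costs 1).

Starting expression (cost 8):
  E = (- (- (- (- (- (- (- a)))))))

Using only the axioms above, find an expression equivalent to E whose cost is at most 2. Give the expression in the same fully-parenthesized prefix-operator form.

(1) (- (- (- (- (- (- a))))))  =[neg_neg →]=  (- (- (- (- a))))    ⊢ (- (- (- (- (- a)))))
(2) (- (- (- a)))  =[neg_neg →]=  (- a)    ⊢ (- (- (- a)))
(3) (- (- a))  =[neg_neg →]=  a    ⊢ cost 2, within 2

(- a)   [cost 2]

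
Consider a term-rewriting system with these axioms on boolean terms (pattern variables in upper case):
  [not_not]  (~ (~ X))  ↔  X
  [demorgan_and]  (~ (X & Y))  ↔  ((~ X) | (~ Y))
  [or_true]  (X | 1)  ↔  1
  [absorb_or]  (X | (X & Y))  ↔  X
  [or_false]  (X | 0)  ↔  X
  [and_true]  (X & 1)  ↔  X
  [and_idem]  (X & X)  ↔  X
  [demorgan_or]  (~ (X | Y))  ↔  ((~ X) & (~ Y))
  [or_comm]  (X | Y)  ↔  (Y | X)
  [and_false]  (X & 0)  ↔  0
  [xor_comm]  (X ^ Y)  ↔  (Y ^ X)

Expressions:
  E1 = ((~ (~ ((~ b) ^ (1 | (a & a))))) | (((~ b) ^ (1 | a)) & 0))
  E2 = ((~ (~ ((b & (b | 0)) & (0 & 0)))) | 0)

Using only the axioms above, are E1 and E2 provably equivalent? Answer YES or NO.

NO

Every axiom is a valid identity, so a rewrite proof would force E1 and E2 to agree under every assignment.
At a=0, b=1: E1 = 1 but E2 = 0; they differ, so no derivation exists.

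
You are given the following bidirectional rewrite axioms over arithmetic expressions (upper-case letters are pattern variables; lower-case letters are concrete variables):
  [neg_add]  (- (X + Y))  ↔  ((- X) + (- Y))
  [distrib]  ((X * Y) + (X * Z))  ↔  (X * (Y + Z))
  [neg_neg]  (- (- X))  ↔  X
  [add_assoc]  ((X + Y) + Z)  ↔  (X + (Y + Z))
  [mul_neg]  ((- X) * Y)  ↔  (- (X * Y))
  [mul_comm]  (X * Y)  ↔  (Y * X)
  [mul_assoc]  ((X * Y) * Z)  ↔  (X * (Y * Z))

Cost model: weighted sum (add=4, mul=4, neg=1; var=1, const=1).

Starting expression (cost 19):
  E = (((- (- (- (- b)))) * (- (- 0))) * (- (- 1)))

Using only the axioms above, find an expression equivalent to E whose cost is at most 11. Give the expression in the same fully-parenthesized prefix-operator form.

1. [neg_neg →] (- (- b))  →  b;  E = (((- (- b)) * (- (- 0))) * (- (- 1)))
2. [neg_neg →] (- (- b))  →  b;  E = ((b * (- (- 0))) * (- (- 1)))
3. [neg_neg →] (- (- 1))  →  1;  E = ((b * (- (- 0))) * 1)
4. [neg_neg →] (- (- 0))  →  0;  cost 11 ≤ 11, done

((b * 0) * 1)   [cost 11]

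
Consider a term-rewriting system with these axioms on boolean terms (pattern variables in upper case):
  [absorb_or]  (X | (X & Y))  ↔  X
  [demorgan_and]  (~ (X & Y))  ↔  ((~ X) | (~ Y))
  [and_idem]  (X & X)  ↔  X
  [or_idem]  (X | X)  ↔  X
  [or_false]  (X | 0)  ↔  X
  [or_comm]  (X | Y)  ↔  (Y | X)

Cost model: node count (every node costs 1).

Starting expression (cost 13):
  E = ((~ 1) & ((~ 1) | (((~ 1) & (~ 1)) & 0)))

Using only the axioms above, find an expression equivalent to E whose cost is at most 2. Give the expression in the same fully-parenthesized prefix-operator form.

(~ 1)   [cost 2]

(1) ((~ 1) & (~ 1))  =[and_idem →]=  (~ 1)    ⊢ ((~ 1) & ((~ 1) | ((~ 1) & 0)))
(2) ((~ 1) | ((~ 1) & 0))  =[absorb_or →]=  (~ 1)    ⊢ ((~ 1) & (~ 1))
(3) ((~ 1) & (~ 1))  =[and_idem →]=  (~ 1)    ⊢ cost 2, within 2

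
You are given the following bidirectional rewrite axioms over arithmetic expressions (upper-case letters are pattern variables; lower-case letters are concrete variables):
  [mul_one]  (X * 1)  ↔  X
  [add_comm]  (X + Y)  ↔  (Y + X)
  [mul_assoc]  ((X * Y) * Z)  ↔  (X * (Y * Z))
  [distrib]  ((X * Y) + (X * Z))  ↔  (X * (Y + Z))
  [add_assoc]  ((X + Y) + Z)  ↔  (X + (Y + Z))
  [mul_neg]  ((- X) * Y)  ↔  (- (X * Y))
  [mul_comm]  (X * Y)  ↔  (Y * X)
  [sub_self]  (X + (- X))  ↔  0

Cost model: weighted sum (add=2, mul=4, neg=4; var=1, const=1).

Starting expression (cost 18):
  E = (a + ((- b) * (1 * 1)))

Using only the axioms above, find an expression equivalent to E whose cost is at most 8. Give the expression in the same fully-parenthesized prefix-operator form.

((- b) + a)   [cost 8]

1. [add_comm →] (a + ((- b) * (1 * 1)))  →  (((- b) * (1 * 1)) + a)
2. [mul_one →] (1 * 1)  →  1;  E = (((- b) * 1) + a)
3. [mul_one →] ((- b) * 1)  →  (- b);  cost 8 ≤ 8, done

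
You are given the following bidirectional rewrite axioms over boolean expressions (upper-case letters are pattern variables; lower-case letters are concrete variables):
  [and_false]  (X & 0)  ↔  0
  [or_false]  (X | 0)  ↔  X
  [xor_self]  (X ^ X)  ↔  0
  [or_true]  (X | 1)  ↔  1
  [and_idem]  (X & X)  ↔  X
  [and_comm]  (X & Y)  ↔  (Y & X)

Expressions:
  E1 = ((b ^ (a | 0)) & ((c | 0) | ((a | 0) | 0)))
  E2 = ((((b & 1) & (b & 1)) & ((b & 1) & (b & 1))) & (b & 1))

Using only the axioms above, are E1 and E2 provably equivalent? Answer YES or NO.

NO

The axioms are sound identities: if E1 ↔* E2 then E1 and E2 evaluate identically under any assignment.
Under a=0, b=1, c=0: E1 evaluates to 0, E2 to 1. Distinct ⇒ no rewrite sequence connects them.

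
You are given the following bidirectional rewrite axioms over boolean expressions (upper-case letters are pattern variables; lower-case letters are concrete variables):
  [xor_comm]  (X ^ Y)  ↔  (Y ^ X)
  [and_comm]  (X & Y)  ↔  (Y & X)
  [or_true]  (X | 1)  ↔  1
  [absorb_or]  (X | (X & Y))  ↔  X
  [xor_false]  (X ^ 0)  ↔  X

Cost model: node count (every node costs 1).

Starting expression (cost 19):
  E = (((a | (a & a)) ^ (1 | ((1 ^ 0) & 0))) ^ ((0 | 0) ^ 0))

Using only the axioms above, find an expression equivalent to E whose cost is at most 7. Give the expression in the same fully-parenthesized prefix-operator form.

1. [xor_false →] (1 ^ 0)  →  1;  E = (((a | (a & a)) ^ (1 | (1 & 0))) ^ ((0 | 0) ^ 0))
2. [absorb_or →] (a | (a & a))  →  a;  E = ((a ^ (1 | (1 & 0))) ^ ((0 | 0) ^ 0))
3. [absorb_or →] (1 | (1 & 0))  →  1;  E = ((a ^ 1) ^ ((0 | 0) ^ 0))
4. [xor_false →] ((0 | 0) ^ 0)  →  (0 | 0);  cost 7 ≤ 7, done

((a ^ 1) ^ (0 | 0))   [cost 7]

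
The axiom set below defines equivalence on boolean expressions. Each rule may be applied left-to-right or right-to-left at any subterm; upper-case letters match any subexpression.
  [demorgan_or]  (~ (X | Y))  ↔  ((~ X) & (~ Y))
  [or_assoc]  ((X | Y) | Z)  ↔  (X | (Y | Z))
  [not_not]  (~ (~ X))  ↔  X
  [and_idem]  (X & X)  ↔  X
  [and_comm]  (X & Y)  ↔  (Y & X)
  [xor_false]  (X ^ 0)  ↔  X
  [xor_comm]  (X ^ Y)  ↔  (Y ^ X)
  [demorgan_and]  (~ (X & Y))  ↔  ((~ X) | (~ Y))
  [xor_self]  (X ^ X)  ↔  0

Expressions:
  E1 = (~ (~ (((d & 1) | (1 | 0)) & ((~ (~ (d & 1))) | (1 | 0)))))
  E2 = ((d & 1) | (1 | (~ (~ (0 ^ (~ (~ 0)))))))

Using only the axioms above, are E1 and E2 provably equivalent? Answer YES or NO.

(1) (~ (~ (((d & 1) | (1 | 0)) & ((~ (~ (d & 1))) | (1 | 0)))))  =[not_not →]=  (((d & 1) | (1 | 0)) & ((~ (~ (d & 1))) | (1 | 0)))
(2) (~ (~ (d & 1)))  =[not_not →]=  (d & 1)    ⊢ (((d & 1) | (1 | 0)) & ((d & 1) | (1 | 0)))
(3) (((d & 1) | (1 | 0)) & ((d & 1) | (1 | 0)))  =[and_idem →]=  ((d & 1) | (1 | 0))
(4) 0  =[xor_false ←]=  (0 ^ 0)    ⊢ ((d & 1) | (1 | (0 ^ 0)))
(5) (0 ^ 0)  =[not_not ←]=  (~ (~ (0 ^ 0)))    ⊢ ((d & 1) | (1 | (~ (~ (0 ^ 0)))))
(6) 0  =[not_not ←]=  (~ (~ 0))    ⊢ E2

YES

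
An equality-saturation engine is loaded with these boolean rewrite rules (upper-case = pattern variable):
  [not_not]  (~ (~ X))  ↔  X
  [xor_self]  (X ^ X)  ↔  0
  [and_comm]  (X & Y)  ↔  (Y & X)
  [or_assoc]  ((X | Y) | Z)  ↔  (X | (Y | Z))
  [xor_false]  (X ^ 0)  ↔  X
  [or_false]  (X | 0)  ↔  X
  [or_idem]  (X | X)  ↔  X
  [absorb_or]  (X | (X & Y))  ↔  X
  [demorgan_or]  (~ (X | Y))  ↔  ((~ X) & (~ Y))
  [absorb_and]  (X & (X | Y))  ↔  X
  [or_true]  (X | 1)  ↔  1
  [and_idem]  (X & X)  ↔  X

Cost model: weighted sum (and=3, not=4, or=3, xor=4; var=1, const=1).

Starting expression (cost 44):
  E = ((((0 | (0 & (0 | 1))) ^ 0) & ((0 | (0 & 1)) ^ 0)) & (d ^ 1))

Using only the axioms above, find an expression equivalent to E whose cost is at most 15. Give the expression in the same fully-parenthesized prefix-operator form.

1. [or_true →] (0 | 1)  →  1;  E = ((((0 | (0 & 1)) ^ 0) & ((0 | (0 & 1)) ^ 0)) & (d ^ 1))
2. [and_idem →] (((0 | (0 & 1)) ^ 0) & ((0 | (0 & 1)) ^ 0))  →  ((0 | (0 & 1)) ^ 0);  E = (((0 | (0 & 1)) ^ 0) & (d ^ 1))
3. [absorb_or →] (0 | (0 & 1))  →  0;  cost 15 ≤ 15, done

((0 ^ 0) & (d ^ 1))   [cost 15]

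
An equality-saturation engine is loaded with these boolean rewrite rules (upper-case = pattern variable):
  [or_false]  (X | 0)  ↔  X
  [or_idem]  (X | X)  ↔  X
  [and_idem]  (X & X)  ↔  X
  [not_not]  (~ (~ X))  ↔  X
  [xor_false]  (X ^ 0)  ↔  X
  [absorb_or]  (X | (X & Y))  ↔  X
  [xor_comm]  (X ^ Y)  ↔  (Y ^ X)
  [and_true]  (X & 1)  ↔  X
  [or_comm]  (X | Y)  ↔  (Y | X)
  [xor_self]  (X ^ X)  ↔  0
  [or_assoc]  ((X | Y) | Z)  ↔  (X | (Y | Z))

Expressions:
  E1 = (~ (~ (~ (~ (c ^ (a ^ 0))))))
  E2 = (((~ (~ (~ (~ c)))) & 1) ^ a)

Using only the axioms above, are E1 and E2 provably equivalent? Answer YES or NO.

1. [xor_false →] (a ^ 0)  →  a;  E1 = (~ (~ (~ (~ (c ^ a)))))
2. [not_not →] (~ (~ (c ^ a)))  →  (c ^ a);  E1 = (~ (~ (c ^ a)))
3. [not_not →] (~ (~ (c ^ a)))  →  (c ^ a)
4. [not_not ←] c  →  (~ (~ c));  E1 = ((~ (~ c)) ^ a)
5. [and_true ←] (~ (~ c))  →  ((~ (~ c)) & 1);  E1 = (((~ (~ c)) & 1) ^ a)
6. [not_not ←] (~ (~ c))  →  (~ (~ (~ (~ c))));  this is E2

YES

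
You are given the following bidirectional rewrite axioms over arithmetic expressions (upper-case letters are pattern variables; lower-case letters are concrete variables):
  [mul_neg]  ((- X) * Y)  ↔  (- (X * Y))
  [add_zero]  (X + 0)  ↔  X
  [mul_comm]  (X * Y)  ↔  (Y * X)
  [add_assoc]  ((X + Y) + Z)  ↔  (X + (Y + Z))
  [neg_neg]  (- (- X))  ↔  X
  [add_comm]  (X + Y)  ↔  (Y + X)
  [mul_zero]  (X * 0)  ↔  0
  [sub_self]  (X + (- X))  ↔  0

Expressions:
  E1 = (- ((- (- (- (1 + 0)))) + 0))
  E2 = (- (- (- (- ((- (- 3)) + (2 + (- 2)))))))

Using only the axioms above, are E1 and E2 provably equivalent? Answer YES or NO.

All listed rules preserve value, hence provable equivalence implies equal values everywhere; look for a separating assignment.
the empty assignment (no variables occur) gives E1 ↦ 1, E2 ↦ 3; values differ ⇒ not provably equivalent.

NO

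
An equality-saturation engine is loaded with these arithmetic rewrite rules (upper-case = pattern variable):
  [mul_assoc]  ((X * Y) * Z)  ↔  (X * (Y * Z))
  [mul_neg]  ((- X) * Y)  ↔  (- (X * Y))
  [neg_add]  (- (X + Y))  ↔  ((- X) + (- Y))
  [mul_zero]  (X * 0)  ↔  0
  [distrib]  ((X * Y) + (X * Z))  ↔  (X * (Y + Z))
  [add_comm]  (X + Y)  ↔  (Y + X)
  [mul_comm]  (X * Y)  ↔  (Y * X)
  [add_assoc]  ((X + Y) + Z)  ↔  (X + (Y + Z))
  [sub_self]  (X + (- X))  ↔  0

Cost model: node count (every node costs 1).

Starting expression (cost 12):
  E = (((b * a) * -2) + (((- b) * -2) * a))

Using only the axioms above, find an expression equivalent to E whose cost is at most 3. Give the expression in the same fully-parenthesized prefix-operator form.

1. [mul_assoc →] (((- b) * -2) * a)  →  ((- b) * (-2 * a));  E = (((b * a) * -2) + ((- b) * (-2 * a)))
2. [mul_assoc →] ((b * a) * -2)  →  (b * (a * -2));  E = ((b * (a * -2)) + ((- b) * (-2 * a)))
3. [mul_comm →] (-2 * a)  →  (a * -2);  E = ((b * (a * -2)) + ((- b) * (a * -2)))
4. [mul_comm →] (b * (a * -2))  →  ((a * -2) * b);  E = (((a * -2) * b) + ((- b) * (a * -2)))
5. [mul_comm →] ((- b) * (a * -2))  →  ((a * -2) * (- b));  E = (((a * -2) * b) + ((a * -2) * (- b)))
6. [distrib →] (((a * -2) * b) + ((a * -2) * (- b)))  →  ((a * -2) * (b + (- b)))
7. [mul_comm →] (a * -2)  →  (-2 * a);  E = ((-2 * a) * (b + (- b)))
8. [sub_self →] (b + (- b))  →  0;  E = ((-2 * a) * 0)
9. [mul_assoc →] ((-2 * a) * 0)  →  (-2 * (a * 0))
10. [mul_comm →] (-2 * (a * 0))  →  ((a * 0) * -2)
11. [mul_zero →] (a * 0)  →  0;  cost 3 ≤ 3, done

(0 * -2)   [cost 3]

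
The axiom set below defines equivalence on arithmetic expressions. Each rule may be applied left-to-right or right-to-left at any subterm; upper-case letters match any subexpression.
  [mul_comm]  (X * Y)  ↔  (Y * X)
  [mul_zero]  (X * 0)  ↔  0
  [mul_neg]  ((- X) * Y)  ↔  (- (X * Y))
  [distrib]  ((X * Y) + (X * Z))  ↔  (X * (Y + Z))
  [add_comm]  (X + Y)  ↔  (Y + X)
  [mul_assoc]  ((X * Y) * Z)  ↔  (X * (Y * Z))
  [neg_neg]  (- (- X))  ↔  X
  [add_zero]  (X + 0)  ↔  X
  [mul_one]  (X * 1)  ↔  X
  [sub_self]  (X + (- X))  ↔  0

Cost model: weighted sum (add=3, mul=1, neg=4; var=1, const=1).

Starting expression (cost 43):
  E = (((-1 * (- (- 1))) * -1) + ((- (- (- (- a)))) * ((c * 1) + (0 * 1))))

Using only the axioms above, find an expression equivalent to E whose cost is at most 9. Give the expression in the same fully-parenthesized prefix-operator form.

step 1: neg_neg (→) rewrites (- (- (- a))) into (- a), now (((-1 * (- (- 1))) * -1) + ((- (- a)) * ((c * 1) + (0 * 1))))
step 2: neg_neg (→) rewrites (- (- 1)) into 1, now (((-1 * 1) * -1) + ((- (- a)) * ((c * 1) + (0 * 1))))
step 3: mul_one (→) rewrites (0 * 1) into 0, now (((-1 * 1) * -1) + ((- (- a)) * ((c * 1) + 0)))
step 4: add_zero (→) rewrites ((c * 1) + 0) into (c * 1), now (((-1 * 1) * -1) + ((- (- a)) * (c * 1)))
step 5: neg_neg (→) rewrites (- (- a)) into a, now (((-1 * 1) * -1) + (a * (c * 1)))
step 6: mul_one (→) rewrites (c * 1) into c, now (((-1 * 1) * -1) + (a * c))
step 7: mul_comm (→) rewrites (a * c) into (c * a), now (((-1 * 1) * -1) + (c * a))
step 8: mul_one (→) rewrites (-1 * 1) into -1, reaching cost 9 (bound 9)

((-1 * -1) + (c * a))   [cost 9]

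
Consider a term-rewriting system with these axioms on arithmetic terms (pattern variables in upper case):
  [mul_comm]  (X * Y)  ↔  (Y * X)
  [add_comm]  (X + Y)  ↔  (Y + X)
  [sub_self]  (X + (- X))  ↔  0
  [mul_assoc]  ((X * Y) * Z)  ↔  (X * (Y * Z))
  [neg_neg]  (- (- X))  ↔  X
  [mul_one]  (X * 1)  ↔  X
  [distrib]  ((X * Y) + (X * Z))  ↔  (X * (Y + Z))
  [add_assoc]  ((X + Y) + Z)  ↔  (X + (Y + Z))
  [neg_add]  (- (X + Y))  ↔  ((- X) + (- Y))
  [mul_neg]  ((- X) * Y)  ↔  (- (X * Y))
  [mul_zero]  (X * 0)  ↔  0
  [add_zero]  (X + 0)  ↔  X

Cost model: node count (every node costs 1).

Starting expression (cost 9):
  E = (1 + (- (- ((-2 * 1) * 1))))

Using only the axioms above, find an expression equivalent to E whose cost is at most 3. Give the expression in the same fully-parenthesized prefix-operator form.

step 1: mul_one (→) rewrites (-2 * 1) into -2, now (1 + (- (- (-2 * 1))))
step 2: neg_neg (→) rewrites (- (- (-2 * 1))) into (-2 * 1), now (1 + (-2 * 1))
step 3: mul_one (→) rewrites (-2 * 1) into -2, reaching cost 3 (bound 3)

(1 + -2)   [cost 3]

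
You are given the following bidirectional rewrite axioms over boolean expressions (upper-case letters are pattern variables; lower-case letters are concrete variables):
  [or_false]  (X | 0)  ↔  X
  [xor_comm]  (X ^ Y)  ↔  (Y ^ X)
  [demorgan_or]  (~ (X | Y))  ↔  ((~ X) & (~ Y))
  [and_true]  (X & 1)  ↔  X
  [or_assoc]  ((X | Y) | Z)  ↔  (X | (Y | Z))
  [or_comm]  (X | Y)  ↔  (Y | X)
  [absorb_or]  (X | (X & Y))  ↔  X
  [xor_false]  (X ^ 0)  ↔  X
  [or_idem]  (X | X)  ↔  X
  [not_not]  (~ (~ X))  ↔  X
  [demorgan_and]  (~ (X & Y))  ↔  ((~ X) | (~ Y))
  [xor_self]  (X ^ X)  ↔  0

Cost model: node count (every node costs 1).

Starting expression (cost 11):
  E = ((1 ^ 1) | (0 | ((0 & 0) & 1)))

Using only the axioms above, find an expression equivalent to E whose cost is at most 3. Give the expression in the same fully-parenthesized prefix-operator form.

(1 ^ 1)   [cost 3]

step 1: and_true (→) rewrites ((0 & 0) & 1) into (0 & 0), now ((1 ^ 1) | (0 | (0 & 0)))
step 2: absorb_or (→) rewrites (0 | (0 & 0)) into 0, now ((1 ^ 1) | 0)
step 3: or_false (→) rewrites ((1 ^ 1) | 0) into (1 ^ 1), reaching cost 3 (bound 3)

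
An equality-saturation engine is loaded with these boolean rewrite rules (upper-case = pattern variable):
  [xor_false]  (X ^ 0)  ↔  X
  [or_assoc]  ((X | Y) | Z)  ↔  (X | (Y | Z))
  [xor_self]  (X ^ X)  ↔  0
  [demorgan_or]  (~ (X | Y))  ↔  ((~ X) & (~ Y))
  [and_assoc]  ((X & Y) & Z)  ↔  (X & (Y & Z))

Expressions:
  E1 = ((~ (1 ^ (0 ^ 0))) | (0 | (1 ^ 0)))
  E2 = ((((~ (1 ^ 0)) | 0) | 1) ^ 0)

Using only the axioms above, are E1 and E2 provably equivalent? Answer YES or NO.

1. [xor_false →] (0 ^ 0)  →  0;  E1 = ((~ (1 ^ 0)) | (0 | (1 ^ 0)))
2. [xor_false →] (1 ^ 0)  →  1;  E1 = ((~ 1) | (0 | (1 ^ 0)))
3. [xor_false →] (1 ^ 0)  →  1;  E1 = ((~ 1) | (0 | 1))
4. [xor_false ←] ((~ 1) | (0 | 1))  →  (((~ 1) | (0 | 1)) ^ 0)
5. [xor_false ←] 1  →  (1 ^ 0);  E1 = (((~ (1 ^ 0)) | (0 | 1)) ^ 0)
6. [or_assoc ←] ((~ (1 ^ 0)) | (0 | 1))  →  (((~ (1 ^ 0)) | 0) | 1);  this is E2

YES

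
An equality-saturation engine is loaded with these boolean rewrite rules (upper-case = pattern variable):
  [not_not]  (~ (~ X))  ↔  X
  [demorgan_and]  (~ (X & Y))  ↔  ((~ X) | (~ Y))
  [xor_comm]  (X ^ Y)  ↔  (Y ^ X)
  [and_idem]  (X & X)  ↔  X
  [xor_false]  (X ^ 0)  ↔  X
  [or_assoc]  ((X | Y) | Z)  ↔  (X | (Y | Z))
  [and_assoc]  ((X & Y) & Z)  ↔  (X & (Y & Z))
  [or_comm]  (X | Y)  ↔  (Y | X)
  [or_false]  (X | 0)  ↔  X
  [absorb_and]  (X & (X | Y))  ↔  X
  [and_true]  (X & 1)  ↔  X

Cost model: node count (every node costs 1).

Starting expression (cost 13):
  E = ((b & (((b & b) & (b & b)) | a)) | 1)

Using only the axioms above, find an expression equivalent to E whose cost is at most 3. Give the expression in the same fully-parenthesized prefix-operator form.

(1) ((b & b) & (b & b))  =[and_idem →]=  (b & b)    ⊢ ((b & ((b & b) | a)) | 1)
(2) (b & b)  =[and_idem →]=  b    ⊢ ((b & (b | a)) | 1)
(3) (b & (b | a))  =[absorb_and →]=  b    ⊢ cost 3, within 3

(b | 1)   [cost 3]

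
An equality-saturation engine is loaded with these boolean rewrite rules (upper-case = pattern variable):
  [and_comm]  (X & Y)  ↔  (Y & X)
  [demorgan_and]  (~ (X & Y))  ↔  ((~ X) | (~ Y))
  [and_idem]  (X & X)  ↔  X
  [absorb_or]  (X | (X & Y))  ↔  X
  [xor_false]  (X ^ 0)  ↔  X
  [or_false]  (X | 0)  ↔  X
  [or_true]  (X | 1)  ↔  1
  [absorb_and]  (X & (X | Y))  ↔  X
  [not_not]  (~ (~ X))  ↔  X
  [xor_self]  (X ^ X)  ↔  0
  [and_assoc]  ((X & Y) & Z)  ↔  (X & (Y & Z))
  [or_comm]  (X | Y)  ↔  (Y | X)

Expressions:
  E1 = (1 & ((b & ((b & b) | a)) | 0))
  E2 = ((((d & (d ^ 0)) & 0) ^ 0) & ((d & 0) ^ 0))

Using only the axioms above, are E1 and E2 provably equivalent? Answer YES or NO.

Every axiom is a valid identity, so a rewrite proof would force E1 and E2 to agree under every assignment.
At a=0, b=1, d=0: E1 = 1 but E2 = 0; they differ, so no derivation exists.

NO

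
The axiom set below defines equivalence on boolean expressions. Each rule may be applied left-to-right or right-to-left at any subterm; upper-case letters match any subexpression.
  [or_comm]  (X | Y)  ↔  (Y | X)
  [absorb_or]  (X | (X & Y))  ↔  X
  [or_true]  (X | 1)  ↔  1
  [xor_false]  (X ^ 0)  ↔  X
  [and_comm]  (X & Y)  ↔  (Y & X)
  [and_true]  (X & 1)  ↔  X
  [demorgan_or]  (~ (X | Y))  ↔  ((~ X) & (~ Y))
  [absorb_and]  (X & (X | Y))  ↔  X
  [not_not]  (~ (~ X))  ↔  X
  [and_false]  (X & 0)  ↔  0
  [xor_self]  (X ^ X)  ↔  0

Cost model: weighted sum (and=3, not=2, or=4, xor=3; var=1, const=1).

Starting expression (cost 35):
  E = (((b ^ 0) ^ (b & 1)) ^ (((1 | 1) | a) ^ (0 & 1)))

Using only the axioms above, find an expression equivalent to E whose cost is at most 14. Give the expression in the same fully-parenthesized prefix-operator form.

step 1: or_true (→) rewrites (1 | 1) into 1, now (((b ^ 0) ^ (b & 1)) ^ ((1 | a) ^ (0 & 1)))
step 2: and_true (→) rewrites (0 & 1) into 0, now (((b ^ 0) ^ (b & 1)) ^ ((1 | a) ^ 0))
step 3: xor_false (→) rewrites (b ^ 0) into b, now ((b ^ (b & 1)) ^ ((1 | a) ^ 0))
step 4: xor_false (→) rewrites ((1 | a) ^ 0) into (1 | a), now ((b ^ (b & 1)) ^ (1 | a))
step 5: and_true (→) rewrites (b & 1) into b, reaching cost 14 (bound 14)

((b ^ b) ^ (1 | a))   [cost 14]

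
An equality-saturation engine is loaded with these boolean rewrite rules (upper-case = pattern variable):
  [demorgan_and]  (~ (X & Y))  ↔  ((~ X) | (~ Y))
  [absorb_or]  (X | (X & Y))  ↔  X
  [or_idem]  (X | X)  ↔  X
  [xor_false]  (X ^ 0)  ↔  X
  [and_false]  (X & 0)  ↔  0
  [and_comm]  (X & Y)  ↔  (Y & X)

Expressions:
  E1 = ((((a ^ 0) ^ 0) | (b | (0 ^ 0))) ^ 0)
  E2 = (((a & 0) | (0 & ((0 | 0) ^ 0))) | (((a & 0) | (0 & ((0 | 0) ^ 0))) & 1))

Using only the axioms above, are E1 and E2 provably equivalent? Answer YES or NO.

All listed rules preserve value, hence provable equivalence implies equal values everywhere; look for a separating assignment.
a=0, b=1 gives E1 ↦ 1, E2 ↦ 0; values differ ⇒ not provably equivalent.

NO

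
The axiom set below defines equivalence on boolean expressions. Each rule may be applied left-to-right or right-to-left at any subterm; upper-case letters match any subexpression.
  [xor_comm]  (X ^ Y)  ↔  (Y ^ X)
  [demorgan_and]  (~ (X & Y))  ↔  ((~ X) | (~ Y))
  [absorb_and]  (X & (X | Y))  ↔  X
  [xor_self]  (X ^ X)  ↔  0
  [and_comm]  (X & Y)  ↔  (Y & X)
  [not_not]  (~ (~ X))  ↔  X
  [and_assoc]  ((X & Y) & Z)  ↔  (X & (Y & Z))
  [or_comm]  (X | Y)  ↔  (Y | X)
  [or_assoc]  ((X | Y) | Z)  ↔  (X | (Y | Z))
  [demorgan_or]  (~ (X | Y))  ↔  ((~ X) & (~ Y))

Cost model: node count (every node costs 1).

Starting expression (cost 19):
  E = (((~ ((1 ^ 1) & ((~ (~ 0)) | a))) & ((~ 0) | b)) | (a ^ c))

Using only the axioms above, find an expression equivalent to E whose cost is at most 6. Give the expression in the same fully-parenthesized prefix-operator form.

((~ 0) | (a ^ c))   [cost 6]

step 1: not_not (→) rewrites (~ (~ 0)) into 0, now (((~ ((1 ^ 1) & (0 | a))) & ((~ 0) | b)) | (a ^ c))
step 2: xor_self (→) rewrites (1 ^ 1) into 0, now (((~ (0 & (0 | a))) & ((~ 0) | b)) | (a ^ c))
step 3: absorb_and (→) rewrites (0 & (0 | a)) into 0, now (((~ 0) & ((~ 0) | b)) | (a ^ c))
step 4: absorb_and (→) rewrites ((~ 0) & ((~ 0) | b)) into (~ 0), reaching cost 6 (bound 6)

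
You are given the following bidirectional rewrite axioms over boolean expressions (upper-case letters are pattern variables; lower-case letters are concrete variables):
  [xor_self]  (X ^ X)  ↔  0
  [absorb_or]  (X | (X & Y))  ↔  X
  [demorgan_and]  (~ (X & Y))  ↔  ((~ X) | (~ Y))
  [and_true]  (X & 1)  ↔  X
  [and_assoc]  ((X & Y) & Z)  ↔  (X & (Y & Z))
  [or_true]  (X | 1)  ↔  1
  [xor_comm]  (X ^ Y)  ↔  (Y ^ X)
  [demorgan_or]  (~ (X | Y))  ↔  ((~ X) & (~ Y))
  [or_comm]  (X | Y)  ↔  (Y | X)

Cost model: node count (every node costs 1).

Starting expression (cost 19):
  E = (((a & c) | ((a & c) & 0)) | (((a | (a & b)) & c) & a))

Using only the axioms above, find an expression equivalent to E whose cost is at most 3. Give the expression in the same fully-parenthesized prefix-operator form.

(a & c)   [cost 3]

(1) ((a & c) | ((a & c) & 0))  =[absorb_or →]=  (a & c)    ⊢ ((a & c) | (((a | (a & b)) & c) & a))
(2) (a | (a & b))  =[absorb_or →]=  a    ⊢ ((a & c) | ((a & c) & a))
(3) ((a & c) | ((a & c) & a))  =[absorb_or →]=  (a & c)    ⊢ cost 3, within 3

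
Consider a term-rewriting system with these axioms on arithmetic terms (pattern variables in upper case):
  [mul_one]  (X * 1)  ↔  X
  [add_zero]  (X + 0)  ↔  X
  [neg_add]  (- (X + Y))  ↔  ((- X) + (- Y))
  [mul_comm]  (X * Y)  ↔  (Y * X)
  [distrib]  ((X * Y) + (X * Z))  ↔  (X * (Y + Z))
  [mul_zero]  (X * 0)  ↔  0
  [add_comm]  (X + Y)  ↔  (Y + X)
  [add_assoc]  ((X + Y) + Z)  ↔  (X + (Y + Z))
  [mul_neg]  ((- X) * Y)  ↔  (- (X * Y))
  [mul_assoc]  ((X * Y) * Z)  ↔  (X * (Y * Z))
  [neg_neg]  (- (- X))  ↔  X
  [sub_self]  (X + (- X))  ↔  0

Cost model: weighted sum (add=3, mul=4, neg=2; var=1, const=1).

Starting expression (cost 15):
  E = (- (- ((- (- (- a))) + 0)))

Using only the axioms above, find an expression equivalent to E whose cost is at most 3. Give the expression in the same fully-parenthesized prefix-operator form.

(- a)   [cost 3]

step 1: neg_neg (→) rewrites (- (- ((- (- (- a))) + 0))) into ((- (- (- a))) + 0)
step 2: neg_neg (→) rewrites (- (- (- a))) into (- a), now ((- a) + 0)
step 3: add_zero (→) rewrites ((- a) + 0) into (- a), reaching cost 3 (bound 3)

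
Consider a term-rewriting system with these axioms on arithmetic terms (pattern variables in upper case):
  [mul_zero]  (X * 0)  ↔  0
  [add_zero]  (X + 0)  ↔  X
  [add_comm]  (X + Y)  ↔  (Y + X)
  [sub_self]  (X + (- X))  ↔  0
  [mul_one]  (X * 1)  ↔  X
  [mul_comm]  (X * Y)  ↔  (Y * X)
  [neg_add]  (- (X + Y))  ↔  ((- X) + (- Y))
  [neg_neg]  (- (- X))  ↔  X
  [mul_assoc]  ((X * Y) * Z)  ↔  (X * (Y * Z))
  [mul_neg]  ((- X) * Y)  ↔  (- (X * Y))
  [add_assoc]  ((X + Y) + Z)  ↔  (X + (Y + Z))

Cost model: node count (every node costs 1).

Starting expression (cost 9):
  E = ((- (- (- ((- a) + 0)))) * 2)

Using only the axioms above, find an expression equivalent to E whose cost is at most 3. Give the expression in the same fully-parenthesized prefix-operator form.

step 1: neg_neg (→) rewrites (- (- (- ((- a) + 0)))) into (- ((- a) + 0)), now ((- ((- a) + 0)) * 2)
step 2: add_zero (→) rewrites ((- a) + 0) into (- a), now ((- (- a)) * 2)
step 3: neg_neg (→) rewrites (- (- a)) into a, reaching cost 3 (bound 3)

(a * 2)   [cost 3]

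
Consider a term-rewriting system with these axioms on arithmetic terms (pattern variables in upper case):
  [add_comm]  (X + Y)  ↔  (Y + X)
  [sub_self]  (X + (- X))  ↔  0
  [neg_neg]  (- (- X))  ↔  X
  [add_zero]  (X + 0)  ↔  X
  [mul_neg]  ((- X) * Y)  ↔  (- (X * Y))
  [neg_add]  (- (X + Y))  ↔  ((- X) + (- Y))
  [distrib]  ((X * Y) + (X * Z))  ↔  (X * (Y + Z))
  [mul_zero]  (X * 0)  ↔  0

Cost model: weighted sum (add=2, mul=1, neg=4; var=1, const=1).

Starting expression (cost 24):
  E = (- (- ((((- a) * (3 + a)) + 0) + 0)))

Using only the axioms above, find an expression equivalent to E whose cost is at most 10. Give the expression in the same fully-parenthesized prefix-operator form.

(1) ((((- a) * (3 + a)) + 0) + 0)  =[add_zero →]=  (((- a) * (3 + a)) + 0)    ⊢ (- (- (((- a) * (3 + a)) + 0)))
(2) (- (- (((- a) * (3 + a)) + 0)))  =[neg_neg →]=  (((- a) * (3 + a)) + 0)
(3) (((- a) * (3 + a)) + 0)  =[add_zero →]=  ((- a) * (3 + a))    ⊢ cost 10, within 10

((- a) * (3 + a))   [cost 10]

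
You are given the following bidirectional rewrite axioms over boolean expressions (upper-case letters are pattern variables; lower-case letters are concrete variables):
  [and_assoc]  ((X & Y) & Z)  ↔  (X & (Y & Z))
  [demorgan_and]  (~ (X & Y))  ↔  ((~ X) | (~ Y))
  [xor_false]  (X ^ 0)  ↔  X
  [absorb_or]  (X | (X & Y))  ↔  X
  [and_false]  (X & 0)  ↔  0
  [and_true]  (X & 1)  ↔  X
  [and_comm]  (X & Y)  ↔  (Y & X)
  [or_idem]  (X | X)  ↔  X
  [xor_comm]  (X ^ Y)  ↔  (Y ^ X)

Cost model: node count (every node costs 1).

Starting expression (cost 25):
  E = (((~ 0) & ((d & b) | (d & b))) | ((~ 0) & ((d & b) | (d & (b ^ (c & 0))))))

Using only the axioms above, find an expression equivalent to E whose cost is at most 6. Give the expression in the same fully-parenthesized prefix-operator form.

((~ 0) & (d & b))   [cost 6]

step 1: and_false (→) rewrites (c & 0) into 0, now (((~ 0) & ((d & b) | (d & b))) | ((~ 0) & ((d & b) | (d & (b ^ 0)))))
step 2: xor_false (→) rewrites (b ^ 0) into b, now (((~ 0) & ((d & b) | (d & b))) | ((~ 0) & ((d & b) | (d & b))))
step 3: or_idem (→) rewrites (((~ 0) & ((d & b) | (d & b))) | ((~ 0) & ((d & b) | (d & b)))) into ((~ 0) & ((d & b) | (d & b)))
step 4: or_idem (→) rewrites ((d & b) | (d & b)) into (d & b), reaching cost 6 (bound 6)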